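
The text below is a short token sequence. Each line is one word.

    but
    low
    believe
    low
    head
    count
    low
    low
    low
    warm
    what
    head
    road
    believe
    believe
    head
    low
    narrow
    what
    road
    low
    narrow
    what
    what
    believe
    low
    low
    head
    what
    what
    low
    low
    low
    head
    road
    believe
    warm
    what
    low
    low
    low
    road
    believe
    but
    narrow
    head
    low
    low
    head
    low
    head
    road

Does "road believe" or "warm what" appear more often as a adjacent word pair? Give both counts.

"road believe": 3 occurrences
"warm what": 2 occurrences

"road believe" (3 vs 2)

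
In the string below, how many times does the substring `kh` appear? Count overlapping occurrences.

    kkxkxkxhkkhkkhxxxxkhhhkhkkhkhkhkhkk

Sliding a length-2 window over the 35 characters (34 positions):
  position 10–11: kh
  position 13–14: kh
  position 19–20: kh
  position 23–24: kh
  position 26–27: kh
  position 28–29: kh
  position 30–31: kh
  position 32–33: kh

8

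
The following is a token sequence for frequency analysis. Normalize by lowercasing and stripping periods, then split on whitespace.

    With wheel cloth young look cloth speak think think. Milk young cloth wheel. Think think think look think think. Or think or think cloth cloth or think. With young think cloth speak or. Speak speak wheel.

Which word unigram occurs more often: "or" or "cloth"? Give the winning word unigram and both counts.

"or": 4 occurrences
"cloth": 6 occurrences

"cloth" (6 vs 4)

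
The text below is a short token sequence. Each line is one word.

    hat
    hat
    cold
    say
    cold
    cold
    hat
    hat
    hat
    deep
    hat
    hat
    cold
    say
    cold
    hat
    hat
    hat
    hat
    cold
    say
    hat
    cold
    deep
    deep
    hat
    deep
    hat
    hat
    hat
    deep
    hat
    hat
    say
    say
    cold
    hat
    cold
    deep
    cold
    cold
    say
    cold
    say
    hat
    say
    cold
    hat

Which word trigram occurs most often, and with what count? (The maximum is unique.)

"hat hat hat", 4 times

Trigram frequencies (highest first):
  hat hat hat: 4
  hat hat cold: 3
  hat cold say: 3
  cold say cold: 3
  hat deep hat: 3
  deep hat hat: 3
  … (21 more, each ≤ 3)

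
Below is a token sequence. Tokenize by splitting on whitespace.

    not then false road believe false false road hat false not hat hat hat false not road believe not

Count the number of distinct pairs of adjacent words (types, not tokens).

13

19 tokens → 18 bigram windows in total.
Repeated bigrams (each contributes count−1 duplicates):
  false not: 2
  false road: 2
  hat false: 2
  hat hat: 2
  road believe: 2
5 duplicate windows → 18 − 5 = 13 distinct.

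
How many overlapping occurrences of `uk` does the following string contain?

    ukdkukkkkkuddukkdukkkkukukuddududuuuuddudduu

6

Sliding a length-2 window over the 44 characters (43 positions):
  position 1–2: uk
  position 5–6: uk
  position 14–15: uk
  position 18–19: uk
  position 23–24: uk
  position 25–26: uk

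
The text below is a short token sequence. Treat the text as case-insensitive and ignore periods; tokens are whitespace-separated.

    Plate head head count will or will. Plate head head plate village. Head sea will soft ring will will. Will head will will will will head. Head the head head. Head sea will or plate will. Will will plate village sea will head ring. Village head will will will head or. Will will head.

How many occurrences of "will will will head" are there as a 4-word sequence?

3

Scanning the 51 overlapping 4-gram windows for "will will will head":
  position 18–21: will will will head
  position 23–26: will will will head
  position 47–50: will will will head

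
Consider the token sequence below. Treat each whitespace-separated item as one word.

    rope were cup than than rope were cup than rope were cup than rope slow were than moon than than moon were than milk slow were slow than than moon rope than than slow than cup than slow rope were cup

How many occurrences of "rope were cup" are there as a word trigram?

4

Scanning the 39 overlapping trigram windows for "rope were cup":
  position 1–3: rope were cup
  position 6–8: rope were cup
  position 10–12: rope were cup
  position 39–41: rope were cup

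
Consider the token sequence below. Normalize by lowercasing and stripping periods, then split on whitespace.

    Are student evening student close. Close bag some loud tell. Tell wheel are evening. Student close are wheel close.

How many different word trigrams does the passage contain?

16

19 tokens → 17 trigram windows in total.
Repeated trigrams (each contributes count−1 duplicates):
  evening student close: 2
1 duplicate windows → 17 − 1 = 16 distinct.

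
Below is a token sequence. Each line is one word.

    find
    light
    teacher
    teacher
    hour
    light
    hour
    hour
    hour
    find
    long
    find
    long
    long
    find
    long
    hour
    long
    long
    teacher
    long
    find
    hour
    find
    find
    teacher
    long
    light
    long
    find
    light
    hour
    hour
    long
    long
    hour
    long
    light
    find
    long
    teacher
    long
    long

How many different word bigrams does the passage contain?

21

43 tokens → 42 bigram windows in total.
Repeated bigrams (each contributes count−1 duplicates):
  find long: 4
  long find: 4
  long long: 4
  hour hour: 3
  hour long: 3
  teacher long: 3
  find light: 2
  hour find: 2
  … (4 more repeated)
21 duplicate windows → 42 − 21 = 21 distinct.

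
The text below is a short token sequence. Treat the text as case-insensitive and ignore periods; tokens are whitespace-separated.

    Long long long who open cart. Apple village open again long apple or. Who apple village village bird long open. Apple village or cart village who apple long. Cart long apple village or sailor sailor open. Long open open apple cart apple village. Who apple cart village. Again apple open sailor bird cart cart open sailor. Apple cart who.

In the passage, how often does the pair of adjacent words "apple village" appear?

Scanning the 58 overlapping bigram windows for "apple village":
  position 7–8: apple village
  position 15–16: apple village
  position 21–22: apple village
  position 31–32: apple village
  position 42–43: apple village

5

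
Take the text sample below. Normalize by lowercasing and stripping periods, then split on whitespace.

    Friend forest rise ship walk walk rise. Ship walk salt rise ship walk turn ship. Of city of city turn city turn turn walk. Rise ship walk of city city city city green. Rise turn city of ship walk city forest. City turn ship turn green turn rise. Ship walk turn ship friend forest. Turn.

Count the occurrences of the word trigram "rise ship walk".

Scanning the 53 overlapping trigram windows for "rise ship walk":
  position 3–5: rise ship walk
  position 7–9: rise ship walk
  position 11–13: rise ship walk
  position 25–27: rise ship walk
  position 48–50: rise ship walk

5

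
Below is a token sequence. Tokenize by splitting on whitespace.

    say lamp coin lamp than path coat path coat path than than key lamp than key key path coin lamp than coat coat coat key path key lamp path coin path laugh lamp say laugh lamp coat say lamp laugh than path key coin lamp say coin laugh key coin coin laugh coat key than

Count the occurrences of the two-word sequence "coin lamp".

3

Scanning the 54 overlapping bigram windows for "coin lamp":
  position 3–4: coin lamp
  position 19–20: coin lamp
  position 44–45: coin lamp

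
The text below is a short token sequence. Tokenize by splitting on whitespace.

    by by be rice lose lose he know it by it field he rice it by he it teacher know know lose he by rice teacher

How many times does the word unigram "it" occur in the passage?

Scanning the 26 tokens for "it":
  position 9: it
  position 11: it
  position 15: it
  position 18: it

4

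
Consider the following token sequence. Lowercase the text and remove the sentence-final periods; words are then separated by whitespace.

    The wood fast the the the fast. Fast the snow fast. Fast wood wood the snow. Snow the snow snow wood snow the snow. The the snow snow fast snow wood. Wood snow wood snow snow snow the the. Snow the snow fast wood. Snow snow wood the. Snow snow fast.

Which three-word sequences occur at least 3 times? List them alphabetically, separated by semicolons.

snow the snow; the snow snow

Trigram counts meeting the condition (at least 3 times):
  snow the snow: 3
  the snow snow: 4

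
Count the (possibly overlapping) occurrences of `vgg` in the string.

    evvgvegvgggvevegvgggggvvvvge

2

Sliding a length-3 window over the 28 characters (26 positions):
  position 8–10: vgg
  position 17–19: vgg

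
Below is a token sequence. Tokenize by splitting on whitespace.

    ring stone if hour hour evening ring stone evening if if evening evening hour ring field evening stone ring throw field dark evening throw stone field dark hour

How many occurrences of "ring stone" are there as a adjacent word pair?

Scanning the 27 overlapping bigram windows for "ring stone":
  position 1–2: ring stone
  position 7–8: ring stone

2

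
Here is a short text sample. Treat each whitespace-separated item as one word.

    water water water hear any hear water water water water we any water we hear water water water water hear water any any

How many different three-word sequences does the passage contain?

23 tokens → 21 trigram windows in total.
Repeated trigrams (each contributes count−1 duplicates):
  water water water: 5
  hear water water: 2
  water water hear: 2
6 duplicate windows → 21 − 6 = 15 distinct.

15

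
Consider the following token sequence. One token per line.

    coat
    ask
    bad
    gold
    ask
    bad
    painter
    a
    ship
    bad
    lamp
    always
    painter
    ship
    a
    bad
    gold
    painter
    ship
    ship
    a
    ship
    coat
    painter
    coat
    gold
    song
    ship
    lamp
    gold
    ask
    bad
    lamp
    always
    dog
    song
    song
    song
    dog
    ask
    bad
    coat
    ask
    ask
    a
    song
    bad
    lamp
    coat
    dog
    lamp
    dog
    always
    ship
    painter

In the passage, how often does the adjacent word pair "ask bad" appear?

4

Scanning the 54 overlapping bigram windows for "ask bad":
  position 2–3: ask bad
  position 5–6: ask bad
  position 31–32: ask bad
  position 40–41: ask bad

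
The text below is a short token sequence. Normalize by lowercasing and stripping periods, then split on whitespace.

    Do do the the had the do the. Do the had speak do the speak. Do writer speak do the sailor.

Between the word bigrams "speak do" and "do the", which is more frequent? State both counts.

"speak do": 3 occurrences
"do the": 5 occurrences

"do the" (5 vs 3)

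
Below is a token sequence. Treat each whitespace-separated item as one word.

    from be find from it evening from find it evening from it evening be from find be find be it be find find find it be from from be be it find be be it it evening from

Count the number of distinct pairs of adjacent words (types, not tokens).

18

38 tokens → 37 bigram windows in total.
Repeated bigrams (each contributes count−1 duplicates):
  it evening: 4
  be find: 3
  be it: 3
  evening from: 3
  find be: 3
  be be: 2
  be from: 2
  find find: 2
  … (5 more repeated)
19 duplicate windows → 37 − 19 = 18 distinct.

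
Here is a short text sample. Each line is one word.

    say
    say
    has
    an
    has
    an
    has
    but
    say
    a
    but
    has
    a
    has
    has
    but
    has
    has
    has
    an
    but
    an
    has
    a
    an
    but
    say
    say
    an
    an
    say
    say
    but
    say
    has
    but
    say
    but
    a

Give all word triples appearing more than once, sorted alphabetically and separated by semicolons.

has an has; has but say

Trigram counts meeting the condition (more than once):
  has an has: 2
  has but say: 2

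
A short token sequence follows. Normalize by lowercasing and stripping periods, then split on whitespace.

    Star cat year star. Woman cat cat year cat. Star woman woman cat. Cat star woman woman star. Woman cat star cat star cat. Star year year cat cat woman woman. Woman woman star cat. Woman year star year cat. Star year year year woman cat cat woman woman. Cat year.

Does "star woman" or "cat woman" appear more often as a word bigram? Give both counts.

"star woman": 4 occurrences
"cat woman": 3 occurrences

"star woman" (4 vs 3)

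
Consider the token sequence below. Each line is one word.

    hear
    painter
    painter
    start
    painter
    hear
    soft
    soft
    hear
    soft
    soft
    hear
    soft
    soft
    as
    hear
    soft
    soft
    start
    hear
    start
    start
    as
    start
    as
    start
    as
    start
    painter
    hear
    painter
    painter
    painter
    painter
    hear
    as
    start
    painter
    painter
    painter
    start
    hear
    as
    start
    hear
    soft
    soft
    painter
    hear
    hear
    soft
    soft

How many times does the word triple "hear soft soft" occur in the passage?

6

Scanning the 50 overlapping trigram windows for "hear soft soft":
  position 6–8: hear soft soft
  position 9–11: hear soft soft
  position 12–14: hear soft soft
  position 16–18: hear soft soft
  position 45–47: hear soft soft
  position 50–52: hear soft soft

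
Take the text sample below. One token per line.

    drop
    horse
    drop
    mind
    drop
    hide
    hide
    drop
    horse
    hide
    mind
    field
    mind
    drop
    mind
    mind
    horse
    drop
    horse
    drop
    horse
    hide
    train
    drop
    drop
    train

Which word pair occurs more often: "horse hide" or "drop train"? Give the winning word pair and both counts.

"horse hide": 2 occurrences
"drop train": 1 occurrence

"horse hide" (2 vs 1)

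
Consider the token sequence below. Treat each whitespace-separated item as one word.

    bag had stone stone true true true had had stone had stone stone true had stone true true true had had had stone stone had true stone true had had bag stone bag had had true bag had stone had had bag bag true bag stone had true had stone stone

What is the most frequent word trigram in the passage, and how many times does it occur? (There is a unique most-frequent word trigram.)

Trigram frequencies (highest first):
  had stone stone: 4
  true had had: 3
  bag had stone: 2
  stone stone true: 2
  stone true true: 2
  true true true: 2
  … (27 more, each ≤ 2)

"had stone stone", 4 times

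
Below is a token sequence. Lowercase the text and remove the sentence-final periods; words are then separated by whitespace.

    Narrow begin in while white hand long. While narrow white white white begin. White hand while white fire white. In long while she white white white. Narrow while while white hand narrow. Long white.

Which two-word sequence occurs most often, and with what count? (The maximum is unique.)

"white white", 4 times

Bigram frequencies (highest first):
  white white: 4
  while white: 3
  white hand: 3
  long while: 2
  narrow begin: 1
  begin in: 1
  … (19 more, each ≤ 1)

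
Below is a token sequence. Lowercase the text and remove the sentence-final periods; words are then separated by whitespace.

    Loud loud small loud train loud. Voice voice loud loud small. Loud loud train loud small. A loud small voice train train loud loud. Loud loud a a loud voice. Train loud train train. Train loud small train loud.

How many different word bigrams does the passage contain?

16

39 tokens → 38 bigram windows in total.
Repeated bigrams (each contributes count−1 duplicates):
  loud loud: 6
  train loud: 6
  loud small: 5
  loud train: 3
  train train: 3
  a loud: 2
  loud voice: 2
  small loud: 2
  … (1 more repeated)
22 duplicate windows → 38 − 22 = 16 distinct.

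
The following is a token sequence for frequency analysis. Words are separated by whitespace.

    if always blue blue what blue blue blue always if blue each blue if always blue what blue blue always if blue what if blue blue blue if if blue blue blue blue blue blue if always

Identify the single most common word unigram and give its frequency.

Unigram frequencies (highest first):
  blue: 20
  if: 8
  always: 5
  what: 3
  each: 1

"blue", 20 times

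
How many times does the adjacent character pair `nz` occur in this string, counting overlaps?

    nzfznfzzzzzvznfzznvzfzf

1

Sliding a length-2 window over the 23 characters (22 positions):
  position 1–2: nz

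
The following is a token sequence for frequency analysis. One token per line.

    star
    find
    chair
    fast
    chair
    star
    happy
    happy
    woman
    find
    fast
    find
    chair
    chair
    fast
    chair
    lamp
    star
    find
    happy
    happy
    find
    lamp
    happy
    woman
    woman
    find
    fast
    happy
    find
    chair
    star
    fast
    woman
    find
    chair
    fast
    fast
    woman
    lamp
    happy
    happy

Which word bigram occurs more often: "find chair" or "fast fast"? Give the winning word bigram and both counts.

"find chair" (4 vs 1)

"find chair": 4 occurrences
"fast fast": 1 occurrence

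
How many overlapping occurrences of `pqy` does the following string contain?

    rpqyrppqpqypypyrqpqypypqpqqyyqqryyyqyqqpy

Sliding a length-3 window over the 41 characters (39 positions):
  position 2–4: pqy
  position 9–11: pqy
  position 18–20: pqy

3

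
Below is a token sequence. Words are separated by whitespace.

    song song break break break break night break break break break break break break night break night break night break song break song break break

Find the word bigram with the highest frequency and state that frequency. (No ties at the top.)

"break break", 10 times

Bigram frequencies (highest first):
  break break: 10
  break night: 4
  night break: 4
  song break: 3
  break song: 2
  song song: 1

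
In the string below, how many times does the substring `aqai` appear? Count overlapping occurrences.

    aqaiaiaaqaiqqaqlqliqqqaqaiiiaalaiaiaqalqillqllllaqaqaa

3

Sliding a length-4 window over the 54 characters (51 positions):
  position 1–4: aqai
  position 8–11: aqai
  position 23–26: aqai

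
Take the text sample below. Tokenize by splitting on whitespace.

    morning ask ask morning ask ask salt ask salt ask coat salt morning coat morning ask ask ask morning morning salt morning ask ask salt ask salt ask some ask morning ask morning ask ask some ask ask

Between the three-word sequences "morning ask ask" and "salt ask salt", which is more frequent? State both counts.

"morning ask ask": 5 occurrences
"salt ask salt": 2 occurrences

"morning ask ask" (5 vs 2)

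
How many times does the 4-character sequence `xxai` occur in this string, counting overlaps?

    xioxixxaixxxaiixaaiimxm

2

Sliding a length-4 window over the 23 characters (20 positions):
  position 6–9: xxai
  position 11–14: xxai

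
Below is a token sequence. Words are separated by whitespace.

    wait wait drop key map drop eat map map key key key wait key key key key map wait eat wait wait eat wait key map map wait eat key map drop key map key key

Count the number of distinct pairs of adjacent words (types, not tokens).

16

36 tokens → 35 bigram windows in total.
Repeated bigrams (each contributes count−1 duplicates):
  key key: 6
  key map: 5
  wait eat: 3
  drop key: 2
  eat wait: 2
  map drop: 2
  map key: 2
  map map: 2
  … (3 more repeated)
19 duplicate windows → 35 − 19 = 16 distinct.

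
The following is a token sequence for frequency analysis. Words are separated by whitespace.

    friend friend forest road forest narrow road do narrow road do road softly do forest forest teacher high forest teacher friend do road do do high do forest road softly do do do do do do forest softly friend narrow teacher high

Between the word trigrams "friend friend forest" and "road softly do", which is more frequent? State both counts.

"friend friend forest": 1 occurrence
"road softly do": 2 occurrences

"road softly do" (2 vs 1)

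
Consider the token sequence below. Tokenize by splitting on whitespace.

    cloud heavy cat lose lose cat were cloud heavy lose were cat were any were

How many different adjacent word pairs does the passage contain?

12

15 tokens → 14 bigram windows in total.
Repeated bigrams (each contributes count−1 duplicates):
  cat were: 2
  cloud heavy: 2
2 duplicate windows → 14 − 2 = 12 distinct.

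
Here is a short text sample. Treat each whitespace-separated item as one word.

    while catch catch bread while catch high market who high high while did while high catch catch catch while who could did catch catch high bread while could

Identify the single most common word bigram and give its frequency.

Bigram frequencies (highest first):
  catch catch: 4
  while catch: 2
  bread while: 2
  catch high: 2
  catch bread: 1
  high market: 1
  … (15 more, each ≤ 1)

"catch catch", 4 times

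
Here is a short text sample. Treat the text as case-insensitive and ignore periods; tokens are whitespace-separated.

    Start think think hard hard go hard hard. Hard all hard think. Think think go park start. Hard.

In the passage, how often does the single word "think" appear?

5

Scanning the 18 tokens for "think":
  position 2: think
  position 3: think
  position 12: think
  position 13: think
  position 14: think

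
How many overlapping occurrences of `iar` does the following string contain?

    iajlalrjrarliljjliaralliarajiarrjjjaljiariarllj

Sliding a length-3 window over the 47 characters (45 positions):
  position 18–20: iar
  position 24–26: iar
  position 29–31: iar
  position 39–41: iar
  position 42–44: iar

5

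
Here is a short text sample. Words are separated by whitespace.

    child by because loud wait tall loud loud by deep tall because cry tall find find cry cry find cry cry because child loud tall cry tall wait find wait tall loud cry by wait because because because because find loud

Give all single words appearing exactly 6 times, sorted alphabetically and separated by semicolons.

loud; tall

Unigram counts meeting the condition (exactly 6 times):
  loud: 6
  tall: 6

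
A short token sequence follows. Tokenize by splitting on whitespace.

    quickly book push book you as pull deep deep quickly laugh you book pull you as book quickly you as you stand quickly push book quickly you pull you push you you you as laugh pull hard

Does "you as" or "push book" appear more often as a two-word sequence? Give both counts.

"you as" (4 vs 2)

"you as": 4 occurrences
"push book": 2 occurrences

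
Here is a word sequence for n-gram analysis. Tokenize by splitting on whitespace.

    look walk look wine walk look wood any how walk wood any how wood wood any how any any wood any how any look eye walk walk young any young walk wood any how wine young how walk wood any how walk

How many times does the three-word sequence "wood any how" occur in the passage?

Scanning the 40 overlapping trigram windows for "wood any how":
  position 7–9: wood any how
  position 11–13: wood any how
  position 15–17: wood any how
  position 20–22: wood any how
  position 32–34: wood any how
  position 39–41: wood any how

6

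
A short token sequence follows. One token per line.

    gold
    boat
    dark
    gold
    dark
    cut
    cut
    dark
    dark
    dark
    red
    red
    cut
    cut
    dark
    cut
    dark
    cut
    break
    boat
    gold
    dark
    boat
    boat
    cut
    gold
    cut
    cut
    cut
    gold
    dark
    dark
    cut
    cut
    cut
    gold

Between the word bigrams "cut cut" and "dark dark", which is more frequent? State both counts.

"cut cut" (6 vs 3)

"cut cut": 6 occurrences
"dark dark": 3 occurrences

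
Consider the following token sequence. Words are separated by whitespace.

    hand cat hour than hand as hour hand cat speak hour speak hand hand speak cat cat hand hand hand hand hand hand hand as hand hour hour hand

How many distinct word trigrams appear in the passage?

23

29 tokens → 27 trigram windows in total.
Repeated trigrams (each contributes count−1 duplicates):
  hand hand hand: 5
4 duplicate windows → 27 − 4 = 23 distinct.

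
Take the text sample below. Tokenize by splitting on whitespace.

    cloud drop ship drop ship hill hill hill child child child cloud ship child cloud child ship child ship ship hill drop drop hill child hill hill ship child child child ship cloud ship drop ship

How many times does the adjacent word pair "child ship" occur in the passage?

3

Scanning the 35 overlapping bigram windows for "child ship":
  position 16–17: child ship
  position 18–19: child ship
  position 31–32: child ship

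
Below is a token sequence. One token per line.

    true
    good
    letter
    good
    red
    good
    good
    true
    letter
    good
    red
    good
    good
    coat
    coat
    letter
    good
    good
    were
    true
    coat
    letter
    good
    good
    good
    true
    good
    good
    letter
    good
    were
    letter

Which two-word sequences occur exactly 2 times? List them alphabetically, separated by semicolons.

coat letter; good letter; good red; good true; good were; red good; true good

Bigram counts meeting the condition (exactly 2 times):
  coat letter: 2
  good letter: 2
  good red: 2
  good true: 2
  good were: 2
  red good: 2
  true good: 2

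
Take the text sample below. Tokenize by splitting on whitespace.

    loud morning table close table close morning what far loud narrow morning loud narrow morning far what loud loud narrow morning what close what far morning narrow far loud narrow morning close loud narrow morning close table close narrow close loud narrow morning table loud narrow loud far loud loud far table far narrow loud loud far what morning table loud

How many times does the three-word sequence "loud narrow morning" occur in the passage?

6

Scanning the 59 overlapping trigram windows for "loud narrow morning":
  position 10–12: loud narrow morning
  position 13–15: loud narrow morning
  position 19–21: loud narrow morning
  position 29–31: loud narrow morning
  position 33–35: loud narrow morning
  position 41–43: loud narrow morning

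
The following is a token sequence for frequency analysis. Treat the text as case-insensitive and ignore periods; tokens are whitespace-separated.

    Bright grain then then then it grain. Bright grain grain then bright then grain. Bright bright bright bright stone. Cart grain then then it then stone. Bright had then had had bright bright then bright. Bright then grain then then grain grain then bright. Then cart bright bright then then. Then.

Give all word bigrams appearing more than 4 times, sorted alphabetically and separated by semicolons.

Bigram counts meeting the condition (more than 4 times):
  bright bright: 6
  bright then: 5
  grain then: 5
  then then: 6

bright bright; bright then; grain then; then then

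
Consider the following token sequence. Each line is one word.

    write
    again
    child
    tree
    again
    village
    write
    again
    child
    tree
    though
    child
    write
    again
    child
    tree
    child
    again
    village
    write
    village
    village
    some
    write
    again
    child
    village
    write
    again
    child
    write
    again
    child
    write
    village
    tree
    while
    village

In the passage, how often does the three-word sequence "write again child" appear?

Scanning the 36 overlapping trigram windows for "write again child":
  position 1–3: write again child
  position 7–9: write again child
  position 13–15: write again child
  position 24–26: write again child
  position 28–30: write again child
  position 31–33: write again child

6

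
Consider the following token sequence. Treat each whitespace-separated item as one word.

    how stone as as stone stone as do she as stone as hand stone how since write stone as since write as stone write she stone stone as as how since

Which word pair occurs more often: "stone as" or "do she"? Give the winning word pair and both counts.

"stone as" (5 vs 1)

"stone as": 5 occurrences
"do she": 1 occurrence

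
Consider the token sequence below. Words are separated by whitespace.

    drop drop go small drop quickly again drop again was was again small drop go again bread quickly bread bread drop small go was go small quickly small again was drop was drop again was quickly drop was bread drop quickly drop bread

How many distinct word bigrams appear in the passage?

31

43 tokens → 42 bigram windows in total.
Repeated bigrams (each contributes count−1 duplicates):
  again was: 3
  bread drop: 2
  drop again: 2
  drop go: 2
  drop quickly: 2
  drop was: 2
  go small: 2
  quickly drop: 2
  … (2 more repeated)
11 duplicate windows → 42 − 11 = 31 distinct.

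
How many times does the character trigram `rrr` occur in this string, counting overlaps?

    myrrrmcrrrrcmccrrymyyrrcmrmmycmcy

3

Sliding a length-3 window over the 33 characters (31 positions):
  position 3–5: rrr
  position 8–10: rrr
  position 9–11: rrr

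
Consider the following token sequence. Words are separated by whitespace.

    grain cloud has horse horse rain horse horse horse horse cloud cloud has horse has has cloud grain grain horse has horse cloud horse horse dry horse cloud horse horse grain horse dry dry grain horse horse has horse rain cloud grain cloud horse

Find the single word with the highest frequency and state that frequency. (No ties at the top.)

Unigram frequencies (highest first):
  horse: 19
  cloud: 8
  grain: 6
  has: 6
  dry: 3
  rain: 2

"horse", 19 times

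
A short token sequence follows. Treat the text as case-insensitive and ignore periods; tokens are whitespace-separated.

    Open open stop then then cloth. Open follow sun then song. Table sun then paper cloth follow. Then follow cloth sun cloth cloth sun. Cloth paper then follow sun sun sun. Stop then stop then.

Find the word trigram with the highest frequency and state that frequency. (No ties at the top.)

Trigram frequencies (highest first):
  cloth sun cloth: 2
  open open stop: 1
  open stop then: 1
  stop then then: 1
  then then cloth: 1
  then cloth open: 1
  … (26 more, each ≤ 1)

"cloth sun cloth", 2 times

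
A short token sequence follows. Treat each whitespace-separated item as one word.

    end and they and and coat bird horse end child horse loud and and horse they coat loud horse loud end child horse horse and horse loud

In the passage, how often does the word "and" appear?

Scanning the 27 tokens for "and":
  position 2: and
  position 4: and
  position 5: and
  position 13: and
  position 14: and
  position 25: and

6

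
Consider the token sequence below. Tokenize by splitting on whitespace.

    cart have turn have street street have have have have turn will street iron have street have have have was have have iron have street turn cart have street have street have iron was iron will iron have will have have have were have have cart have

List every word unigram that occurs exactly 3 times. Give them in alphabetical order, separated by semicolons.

cart; turn; will

Unigram counts meeting the condition (exactly 3 times):
  cart: 3
  turn: 3
  will: 3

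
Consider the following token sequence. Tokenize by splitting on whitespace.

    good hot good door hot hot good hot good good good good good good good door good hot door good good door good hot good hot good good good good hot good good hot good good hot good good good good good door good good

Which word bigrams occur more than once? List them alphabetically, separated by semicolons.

Bigram counts meeting the condition (more than once):
  door good: 4
  good door: 4
  good good: 17
  good hot: 8
  hot good: 8

door good; good door; good good; good hot; hot good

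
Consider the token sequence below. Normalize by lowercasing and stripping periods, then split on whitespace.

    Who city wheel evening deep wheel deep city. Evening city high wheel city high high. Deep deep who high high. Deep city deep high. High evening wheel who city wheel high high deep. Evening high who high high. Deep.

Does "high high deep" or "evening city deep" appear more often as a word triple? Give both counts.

"high high deep" (4 vs 0)

"high high deep": 4 occurrences
"evening city deep": 0 occurrences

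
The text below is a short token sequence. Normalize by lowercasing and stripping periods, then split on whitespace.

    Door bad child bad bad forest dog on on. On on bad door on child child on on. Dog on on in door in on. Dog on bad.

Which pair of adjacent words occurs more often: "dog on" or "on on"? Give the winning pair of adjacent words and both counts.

"on on" (5 vs 3)

"dog on": 3 occurrences
"on on": 5 occurrences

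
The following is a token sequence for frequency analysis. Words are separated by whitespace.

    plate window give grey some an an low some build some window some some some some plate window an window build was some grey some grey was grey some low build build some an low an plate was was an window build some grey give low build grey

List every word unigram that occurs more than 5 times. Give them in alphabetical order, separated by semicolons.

an; build; grey; some

Unigram counts meeting the condition (more than 5 times):
  an: 6
  build: 6
  grey: 6
  some: 12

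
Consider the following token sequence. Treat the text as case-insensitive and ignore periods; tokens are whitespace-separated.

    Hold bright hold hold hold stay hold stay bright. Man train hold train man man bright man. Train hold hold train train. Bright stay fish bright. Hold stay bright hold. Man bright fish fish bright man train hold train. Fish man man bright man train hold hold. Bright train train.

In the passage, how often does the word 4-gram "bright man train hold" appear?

4

Scanning the 47 overlapping 4-gram windows for "bright man train hold":
  position 9–12: bright man train hold
  position 16–19: bright man train hold
  position 35–38: bright man train hold
  position 43–46: bright man train hold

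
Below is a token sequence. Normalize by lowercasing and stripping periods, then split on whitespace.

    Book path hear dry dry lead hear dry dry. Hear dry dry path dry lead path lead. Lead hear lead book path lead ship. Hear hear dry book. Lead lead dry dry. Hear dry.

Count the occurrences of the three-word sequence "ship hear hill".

Scanning the 32 overlapping trigram windows for "ship hear hill":
  (none found)

0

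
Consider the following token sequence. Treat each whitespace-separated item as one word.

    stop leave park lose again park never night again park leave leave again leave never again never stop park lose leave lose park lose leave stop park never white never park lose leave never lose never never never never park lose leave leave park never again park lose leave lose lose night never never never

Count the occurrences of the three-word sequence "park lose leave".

Scanning the 53 overlapping trigram windows for "park lose leave":
  position 19–21: park lose leave
  position 23–25: park lose leave
  position 31–33: park lose leave
  position 40–42: park lose leave
  position 47–49: park lose leave

5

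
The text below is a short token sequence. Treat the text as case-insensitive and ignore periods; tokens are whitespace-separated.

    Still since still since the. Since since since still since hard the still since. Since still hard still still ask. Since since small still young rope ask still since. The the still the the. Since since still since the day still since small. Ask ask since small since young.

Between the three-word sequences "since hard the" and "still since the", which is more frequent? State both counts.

"since hard the": 1 occurrence
"still since the": 3 occurrences

"still since the" (3 vs 1)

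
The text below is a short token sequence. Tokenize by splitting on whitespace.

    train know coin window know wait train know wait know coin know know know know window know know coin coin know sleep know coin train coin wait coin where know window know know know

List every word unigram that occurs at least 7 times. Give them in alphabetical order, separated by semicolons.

coin; know

Unigram counts meeting the condition (at least 7 times):
  coin: 7
  know: 16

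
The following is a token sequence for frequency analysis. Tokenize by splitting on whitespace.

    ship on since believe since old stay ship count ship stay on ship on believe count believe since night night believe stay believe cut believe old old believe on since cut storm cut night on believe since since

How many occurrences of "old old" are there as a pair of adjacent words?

Scanning the 37 overlapping bigram windows for "old old":
  position 26–27: old old

1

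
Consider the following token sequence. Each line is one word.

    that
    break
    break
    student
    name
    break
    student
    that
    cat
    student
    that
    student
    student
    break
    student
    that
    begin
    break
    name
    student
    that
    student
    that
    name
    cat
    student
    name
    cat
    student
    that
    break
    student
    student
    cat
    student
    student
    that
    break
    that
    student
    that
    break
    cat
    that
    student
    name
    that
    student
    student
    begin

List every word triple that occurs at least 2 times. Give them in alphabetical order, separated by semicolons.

break student that; cat student that; name cat student; student that break; student that student; that student student; that student that

Trigram counts meeting the condition (at least 2 times):
  break student that: 2
  cat student that: 2
  name cat student: 2
  student that break: 3
  student that student: 2
  that student student: 2
  that student that: 2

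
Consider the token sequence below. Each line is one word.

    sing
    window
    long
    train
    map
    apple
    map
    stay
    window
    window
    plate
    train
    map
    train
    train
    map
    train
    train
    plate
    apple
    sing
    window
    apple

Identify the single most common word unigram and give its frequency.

Unigram frequencies (highest first):
  train: 6
  window: 4
  map: 4
  apple: 3
  sing: 2
  plate: 2
  … (2 more, each ≤ 1)

"train", 6 times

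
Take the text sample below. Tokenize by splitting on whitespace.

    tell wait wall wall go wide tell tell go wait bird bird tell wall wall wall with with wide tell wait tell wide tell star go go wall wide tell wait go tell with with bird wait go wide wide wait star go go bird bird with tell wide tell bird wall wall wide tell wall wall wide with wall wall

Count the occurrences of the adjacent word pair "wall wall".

6

Scanning the 60 overlapping bigram windows for "wall wall":
  position 3–4: wall wall
  position 14–15: wall wall
  position 15–16: wall wall
  position 52–53: wall wall
  position 56–57: wall wall
  position 60–61: wall wall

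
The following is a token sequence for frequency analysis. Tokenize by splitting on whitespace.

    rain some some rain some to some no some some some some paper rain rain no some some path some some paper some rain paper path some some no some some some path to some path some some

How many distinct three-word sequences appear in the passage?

38 tokens → 36 trigram windows in total.
Repeated trigrams (each contributes count−1 duplicates):
  no some some: 3
  path some some: 3
  some some some: 3
  some no some: 2
  some path some: 2
  some some paper: 2
  some some path: 2
10 duplicate windows → 36 − 10 = 26 distinct.

26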